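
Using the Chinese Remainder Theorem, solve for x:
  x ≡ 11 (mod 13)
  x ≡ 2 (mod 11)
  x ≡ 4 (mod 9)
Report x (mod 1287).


Moduli 13, 11, 9 are pairwise coprime; by CRT there is a unique solution modulo M = 13 · 11 · 9 = 1287.
Solve pairwise, accumulating the modulus:
  Start with x ≡ 11 (mod 13).
  Combine with x ≡ 2 (mod 11): since gcd(13, 11) = 1, we get a unique residue mod 143.
    Write x = 11 + 13·t and substitute into x ≡ 2 (mod 11): 13·t ≡ 2 − 11 = -9 (mod 11).
    Reduce coefficients mod 11: 2·t ≡ 2 (mod 11).
    The inverse of 2 mod 11 is 6 (since 2·6 = 12 = 1·11 + 1), so t ≡ 6·2 = 12 ≡ 1 (mod 11).
    Then x = 11 + 13·1 = 24, valid modulo lcm(13, 11) = 143: x ≡ 24 (mod 143).
  Combine with x ≡ 4 (mod 9): since gcd(143, 9) = 1, we get a unique residue mod 1287.
    Write x = 24 + 143·t and substitute into x ≡ 4 (mod 9): 143·t ≡ 4 − 24 = -20 (mod 9).
    Reduce coefficients mod 9: 8·t ≡ 7 (mod 9).
    The inverse of 8 mod 9 is 8 (since 8·8 = 64 = 7·9 + 1), so t ≡ 8·7 = 56 ≡ 2 (mod 9).
    Then x = 24 + 143·2 = 310, valid modulo lcm(143, 9) = 1287: x ≡ 310 (mod 1287).
Verify: 310 mod 13 = 11 ✓, 310 mod 11 = 2 ✓, 310 mod 9 = 4 ✓.

x ≡ 310 (mod 1287).


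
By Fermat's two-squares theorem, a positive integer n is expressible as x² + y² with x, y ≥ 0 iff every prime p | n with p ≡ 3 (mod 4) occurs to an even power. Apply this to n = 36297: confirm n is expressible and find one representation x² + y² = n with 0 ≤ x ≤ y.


Step 1: Factor n = 36297 = 3^2 · 37 · 109.
Step 2: Check the mod-4 condition on each prime factor: 3 ≡ 3 (mod 4), exponent 2 (must be even); 37 ≡ 1 (mod 4), exponent 1; 109 ≡ 1 (mod 4), exponent 1.
All primes ≡ 3 (mod 4) appear to even exponent (or don't appear), so by the two-squares theorem n IS expressible as a sum of two squares.
Step 3: Build a representation. Group n = k² · m with k = 3 and m = 37 · 109 = 4033 (a product of primes ≡ 1 (mod 4)); a representation of m scales to one of n via (k·x)² + (k·y)² = k²(x² + y²). Each prime p ≡ 1 (mod 4) is itself a sum of two squares; find a² by testing p − a² for a perfect square:
  37: 37 − 1² = 36 = 6² ⇒ 37 = 1² + 6².
  109: 109 − 1² = 108, 109 − 2² = 105, 109 − 3² = 100 = 10² ⇒ 109 = 3² + 10².
  Combine using the Brahmagupta–Fibonacci identity (a² + b²)(c² + d²) = (ac − bd)² + (ad + bc)² = (ac + bd)² + (ad − bc)²:
  37 · 109 = 4033: from (1² + 6²)(3² + 10²), take (1·3 − 6·10, 1·10 + 6·3) = (3 − 60, 10 + 18) = (-57, 28); dropping signs (only squares matter) gives (57, 28); check 57² + 28² = 3249 + 784 = 4033 ✓.
  Scale by k = 3: (3·57, 3·28) = (171, 84).
Step 4: Order so x ≤ y and verify: 84² + 171² = 7056 + 29241 = 36297 = n. ✓

n = 36297 = 84² + 171² (one valid representation with x ≤ y).


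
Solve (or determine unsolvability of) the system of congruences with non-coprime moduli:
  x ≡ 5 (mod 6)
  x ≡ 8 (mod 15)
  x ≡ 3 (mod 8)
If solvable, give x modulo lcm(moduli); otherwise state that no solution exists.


Moduli 6, 15, 8 are not pairwise coprime, so CRT works modulo lcm(m_i) when all pairwise compatibility conditions hold.
Pairwise compatibility: gcd(m_i, m_j) must divide a_i - a_j for every pair.
Merge one congruence at a time:
  Start: x ≡ 5 (mod 6).
  Combine with x ≡ 8 (mod 15): gcd(6, 15) = 3; 8 - 5 = 3, which IS divisible by 3, so compatible.
    Write x = 5 + 6·t and substitute into x ≡ 8 (mod 15): 6·t ≡ 8 − 5 = 3 (mod 15).
    Divide the congruence (and modulus) by g = 3: 2·t ≡ 1 (mod 5).
    The inverse of 2 mod 5 is 3 (since 2·3 = 6 = 1·5 + 1), so t ≡ 3·1 = 3 ≡ 3 (mod 5).
    Then x = 5 + 6·3 = 23, valid modulo lcm(6, 15) = 30: x ≡ 23 (mod 30).
  Combine with x ≡ 3 (mod 8): gcd(30, 8) = 2; 3 - 23 = -20, which IS divisible by 2, so compatible.
    Write x = 23 + 30·t and substitute into x ≡ 3 (mod 8): 30·t ≡ 3 − 23 = -20 (mod 8).
    Divide the congruence (and modulus) by g = 2: 15·t ≡ -10 (mod 4).
    Reduce coefficients mod 4: 3·t ≡ 2 (mod 4).
    The inverse of 3 mod 4 is 3 (since 3·3 = 9 = 2·4 + 1), so t ≡ 3·2 = 6 ≡ 2 (mod 4).
    Then x = 23 + 30·2 = 83, valid modulo lcm(30, 8) = 120: x ≡ 83 (mod 120).
Verify: 83 mod 6 = 5, 83 mod 15 = 8, 83 mod 8 = 3.

x ≡ 83 (mod 120).


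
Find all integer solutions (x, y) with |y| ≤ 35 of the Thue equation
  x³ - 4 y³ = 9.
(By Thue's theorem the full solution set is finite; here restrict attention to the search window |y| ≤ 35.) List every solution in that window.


The equation is x³ - 4y³ = 9. For fixed y, x³ = 4·y³ + 9, so a solution requires the RHS to be a perfect cube.
Strategy: iterate y from -35 to 35, compute RHS = 4·y³ + 9, and check whether it is a (positive or negative) perfect cube.
Check small values of y:
  y = 0: RHS = 9 is not a perfect cube.
  y = 1: RHS = 13 is not a perfect cube.
  y = -1: RHS = 5 is not a perfect cube.
  y = 2: RHS = 41 is not a perfect cube.
  y = -2: RHS = -23 is not a perfect cube.
  y = 3: RHS = 117 is not a perfect cube.
  y = -3: RHS = -99 is not a perfect cube.
Continuing the search up to |y| = 35 finds no solutions either.
No (x, y) in the scanned range satisfies the equation.

No integer solutions with |y| ≤ 35.


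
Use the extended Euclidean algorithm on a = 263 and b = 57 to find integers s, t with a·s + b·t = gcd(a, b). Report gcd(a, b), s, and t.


Euclidean algorithm on (263, 57) — divide until remainder is 0:
  263 = 4 · 57 + 35
  57 = 1 · 35 + 22
  35 = 1 · 22 + 13
  22 = 1 · 13 + 9
  13 = 1 · 9 + 4
  9 = 2 · 4 + 1
  4 = 4 · 1 + 0
gcd(263, 57) = 1.
Track Bezout coefficients alongside the remainders: start with r₀ = 263 = a·1 + b·0 (s = 1, t = 0) and r₁ = 57 = a·0 + b·1 (s = 0, t = 1); each new remainder r_{k+1} = r_{k-1} − q_k·r_k inherits s_{k+1} = s_{k-1} − q_k·s_k, t_{k+1} = t_{k-1} − q_k·t_k, so r_k = a·s_k + b·t_k at every step:
  q = 4: r = 35, s = 1 − 4·0 = 1, t = 0 − 4·1 = -4  (check: 263·1 + 57·(-4) = 35)
  q = 1: r = 22, s = 0 − 1·1 = -1, t = 1 − 1·(-4) = 5  (check: 263·(-1) + 57·5 = 22)
  q = 1: r = 13, s = 1 − 1·(-1) = 2, t = -4 − 1·5 = -9  (check: 263·2 + 57·(-9) = 13)
  q = 1: r = 9, s = -1 − 1·2 = -3, t = 5 − 1·(-9) = 14  (check: 263·(-3) + 57·14 = 9)
  q = 1: r = 4, s = 2 − 1·(-3) = 5, t = -9 − 1·14 = -23  (check: 263·5 + 57·(-23) = 4)
  q = 2: r = 1, s = -3 − 2·5 = -13, t = 14 − 2·(-23) = 60  (check: 263·(-13) + 57·60 = 1)
The row with r = 1 (the gcd) gives the Bezout coefficients s = -13, t = 60.
Result: 263 · (-13) + 57 · (60) = 1.

gcd(263, 57) = 1; s = -13, t = 60 (check: 263·(-13) + 57·60 = 1).


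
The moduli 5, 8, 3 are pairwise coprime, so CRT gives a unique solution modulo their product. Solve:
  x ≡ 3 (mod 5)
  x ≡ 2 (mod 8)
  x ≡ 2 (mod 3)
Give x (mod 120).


Moduli 5, 8, 3 are pairwise coprime; by CRT there is a unique solution modulo M = 5 · 8 · 3 = 120.
Solve pairwise, accumulating the modulus:
  Start with x ≡ 3 (mod 5).
  Combine with x ≡ 2 (mod 8): since gcd(5, 8) = 1, we get a unique residue mod 40.
    Write x = 3 + 5·t and substitute into x ≡ 2 (mod 8): 5·t ≡ 2 − 3 = -1 (mod 8).
    Reduce coefficients mod 8: 5·t ≡ 7 (mod 8).
    The inverse of 5 mod 8 is 5 (since 5·5 = 25 = 3·8 + 1), so t ≡ 5·7 = 35 ≡ 3 (mod 8).
    Then x = 3 + 5·3 = 18, valid modulo lcm(5, 8) = 40: x ≡ 18 (mod 40).
  Combine with x ≡ 2 (mod 3): since gcd(40, 3) = 1, we get a unique residue mod 120.
    Write x = 18 + 40·t and substitute into x ≡ 2 (mod 3): 40·t ≡ 2 − 18 = -16 (mod 3).
    Reduce coefficients mod 3: 1·t ≡ 2 (mod 3).
    So t ≡ 2 (mod 3).
    Then x = 18 + 40·2 = 98, valid modulo lcm(40, 3) = 120: x ≡ 98 (mod 120).
Verify: 98 mod 5 = 3 ✓, 98 mod 8 = 2 ✓, 98 mod 3 = 2 ✓.

x ≡ 98 (mod 120).


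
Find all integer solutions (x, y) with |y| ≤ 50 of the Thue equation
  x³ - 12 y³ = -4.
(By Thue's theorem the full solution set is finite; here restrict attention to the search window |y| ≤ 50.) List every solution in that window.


The equation is x³ - 12y³ = -4. For fixed y, x³ = 12·y³ − 4, so a solution requires the RHS to be a perfect cube.
Strategy: iterate y from -50 to 50, compute RHS = 12·y³ − 4, and check whether it is a (positive or negative) perfect cube.
Check small values of y:
  y = 0: RHS = -4 is not a perfect cube.
  y = 1: RHS = 8 = (2)³ ⇒ x = 2 works.
  y = -1: RHS = -16 is not a perfect cube.
  y = 2: RHS = 92 is not a perfect cube.
  y = -2: RHS = -100 is not a perfect cube.
  y = 3: RHS = 320 is not a perfect cube.
  y = -3: RHS = -328 is not a perfect cube.
Continuing the search up to |y| = 50 finds no further solutions beyond those listed.
Collected solutions: (2, 1).

Solutions (with |y| ≤ 50): (2, 1).


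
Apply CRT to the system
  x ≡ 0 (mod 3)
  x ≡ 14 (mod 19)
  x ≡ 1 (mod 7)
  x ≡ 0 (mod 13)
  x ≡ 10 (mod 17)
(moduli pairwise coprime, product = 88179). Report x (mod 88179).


Product of moduli M = 3 · 19 · 7 · 13 · 17 = 88179.
Merge one congruence at a time:
  Start: x ≡ 0 (mod 3).
  Combine with x ≡ 14 (mod 19); new modulus lcm = 57.
    Write x = 0 + 3·t and substitute into x ≡ 14 (mod 19): 3·t ≡ 14 − 0 = 14 (mod 19).
    The inverse of 3 mod 19 is 13 (since 3·13 = 39 = 2·19 + 1), so t ≡ 13·14 = 182 ≡ 11 (mod 19).
    Then x = 0 + 3·11 = 33, valid modulo lcm(3, 19) = 57: x ≡ 33 (mod 57).
  Combine with x ≡ 1 (mod 7); new modulus lcm = 399.
    Write x = 33 + 57·t and substitute into x ≡ 1 (mod 7): 57·t ≡ 1 − 33 = -32 (mod 7).
    Reduce coefficients mod 7: 1·t ≡ 3 (mod 7).
    So t ≡ 3 (mod 7).
    Then x = 33 + 57·3 = 204, valid modulo lcm(57, 7) = 399: x ≡ 204 (mod 399).
  Combine with x ≡ 0 (mod 13); new modulus lcm = 5187.
    Write x = 204 + 399·t and substitute into x ≡ 0 (mod 13): 399·t ≡ 0 − 204 = -204 (mod 13).
    Reduce coefficients mod 13: 9·t ≡ 4 (mod 13).
    The inverse of 9 mod 13 is 3 (since 9·3 = 27 = 2·13 + 1), so t ≡ 3·4 = 12 ≡ 12 (mod 13).
    Then x = 204 + 399·12 = 4992, valid modulo lcm(399, 13) = 5187: x ≡ 4992 (mod 5187).
  Combine with x ≡ 10 (mod 17); new modulus lcm = 88179.
    Write x = 4992 + 5187·t and substitute into x ≡ 10 (mod 17): 5187·t ≡ 10 − 4992 = -4982 (mod 17).
    Reduce coefficients mod 17: 2·t ≡ 16 (mod 17).
    The inverse of 2 mod 17 is 9 (since 2·9 = 18 = 1·17 + 1), so t ≡ 9·16 = 144 ≡ 8 (mod 17).
    Then x = 4992 + 5187·8 = 46488, valid modulo lcm(5187, 17) = 88179: x ≡ 46488 (mod 88179).
Verify against each original: 46488 mod 3 = 0, 46488 mod 19 = 14, 46488 mod 7 = 1, 46488 mod 13 = 0, 46488 mod 17 = 10.

x ≡ 46488 (mod 88179).


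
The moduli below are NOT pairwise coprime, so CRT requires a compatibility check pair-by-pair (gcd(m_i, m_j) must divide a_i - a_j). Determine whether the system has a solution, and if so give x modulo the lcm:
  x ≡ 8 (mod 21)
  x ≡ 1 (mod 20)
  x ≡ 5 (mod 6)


Moduli 21, 20, 6 are not pairwise coprime, so CRT works modulo lcm(m_i) when all pairwise compatibility conditions hold.
Pairwise compatibility: gcd(m_i, m_j) must divide a_i - a_j for every pair.
Merge one congruence at a time:
  Start: x ≡ 8 (mod 21).
  Combine with x ≡ 1 (mod 20): gcd(21, 20) = 1; 1 - 8 = -7, which IS divisible by 1, so compatible.
    Write x = 8 + 21·t and substitute into x ≡ 1 (mod 20): 21·t ≡ 1 − 8 = -7 (mod 20).
    Reduce coefficients mod 20: 1·t ≡ 13 (mod 20).
    So t ≡ 13 (mod 20).
    Then x = 8 + 21·13 = 281, valid modulo lcm(21, 20) = 420: x ≡ 281 (mod 420).
  Combine with x ≡ 5 (mod 6): gcd(420, 6) = 6; 5 - 281 = -276, which IS divisible by 6, so compatible.
    Write x = 281 + 420·t and substitute into x ≡ 5 (mod 6): 420·t ≡ 5 − 281 = -276 (mod 6).
    Divide the congruence (and modulus) by g = 6: 70·t ≡ -46 (mod 1).
    Modulo 1 every t works; take t = 0.
    Then x = 281 + 420·0 = 281, valid modulo lcm(420, 6) = 420: x ≡ 281 (mod 420).
Verify: 281 mod 21 = 8, 281 mod 20 = 1, 281 mod 6 = 5.

x ≡ 281 (mod 420).


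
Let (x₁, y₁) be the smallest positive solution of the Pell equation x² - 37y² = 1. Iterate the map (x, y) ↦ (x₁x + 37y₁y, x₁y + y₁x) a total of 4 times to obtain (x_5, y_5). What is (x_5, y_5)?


Step 1: Find the fundamental solution (x₁, y₁) of x² - 37y² = 1.
  Expand √37 as a continued fraction. a₀ = ⌊√37⌋ = 6; iterate m_{k+1} = d_k·a_k − m_k, d_{k+1} = (37 − m_{k+1}²)/d_k, a_{k+1} = ⌊(a₀ + m_{k+1})/d_{k+1}⌋ (starting m₀ = 0, d₀ = 1), with convergents p_k = a_k·p_{k-1} + p_{k-2}, q_k = a_k·q_{k-1} + q_{k-2} (p₋₁ = 1, q₋₁ = 0):
  k = 0: a₀ = 6; p₀/q₀ = 6/1; p₀² − 37·q₀² = 36 − 37 = -1.
  k = 1: m = 6, d = 1, a = ⌊(6 + 6)/1⌋ = 12; p/q = (12·6 + 1)/(12·1 + 0) = 73/12; p² − 37·q² = 5329 − 5328 = 1.
  The first convergent with p² − 37·q² = 1 gives the fundamental solution (x₁, y₁) = (73, 12).
Step 2: Apply the recurrence (x_{n+1}, y_{n+1}) = (x₁x_n + 37y₁y_n, x₁y_n + y₁x_n) repeatedly.
  From (x_1, y_1) = (73, 12): x_2 = 73·73 + 37·12·12 = 10657; y_2 = 73·12 + 12·73 = 1752.
  From (x_2, y_2) = (10657, 1752): x_3 = 73·10657 + 37·12·1752 = 1555849; y_3 = 73·1752 + 12·10657 = 255780.
  From (x_3, y_3) = (1555849, 255780): x_4 = 73·1555849 + 37·12·255780 = 227143297; y_4 = 73·255780 + 12·1555849 = 37342128.
  From (x_4, y_4) = (227143297, 37342128): x_5 = 73·227143297 + 37·12·37342128 = 33161365513; y_5 = 73·37342128 + 12·227143297 = 5451694908.
Step 3: Verify x_5² - 37·y_5² = 1099676162686785753169 - 1099676162686785753168 = 1 (should be 1). ✓

(x_1, y_1) = (73, 12); (x_5, y_5) = (33161365513, 5451694908).


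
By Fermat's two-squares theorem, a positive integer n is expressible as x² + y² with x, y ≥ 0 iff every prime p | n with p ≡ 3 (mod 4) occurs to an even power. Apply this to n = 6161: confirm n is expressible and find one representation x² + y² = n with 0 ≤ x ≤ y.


Step 1: Factor n = 6161 = 61 · 101.
Step 2: Check the mod-4 condition on each prime factor: 61 ≡ 1 (mod 4), exponent 1; 101 ≡ 1 (mod 4), exponent 1.
All primes ≡ 3 (mod 4) appear to even exponent (or don't appear), so by the two-squares theorem n IS expressible as a sum of two squares.
Step 3: Build a representation. Here n = 61 · 101 is a product of primes ≡ 1 (mod 4). Each prime p ≡ 1 (mod 4) is itself a sum of two squares; find a² by testing p − a² for a perfect square:
  61: 61 − 1² = 60, 61 − 2² = 57, 61 − 3² = 52, 61 − 4² = 45, 61 − 5² = 36 = 6² ⇒ 61 = 5² + 6².
  101: 101 − 1² = 100 = 10² ⇒ 101 = 1² + 10².
  Combine using the Brahmagupta–Fibonacci identity (a² + b²)(c² + d²) = (ac − bd)² + (ad + bc)² = (ac + bd)² + (ad − bc)²:
  61 · 101 = 6161: from (5² + 6²)(1² + 10²), take (5·1 − 6·10, 5·10 + 6·1) = (5 − 60, 50 + 6) = (-55, 56); dropping signs (only squares matter) gives (55, 56); check 55² + 56² = 3025 + 3136 = 6161 ✓.
Step 4: Order so x ≤ y and verify: 55² + 56² = 3025 + 3136 = 6161 = n. ✓

n = 6161 = 55² + 56² (one valid representation with x ≤ y).


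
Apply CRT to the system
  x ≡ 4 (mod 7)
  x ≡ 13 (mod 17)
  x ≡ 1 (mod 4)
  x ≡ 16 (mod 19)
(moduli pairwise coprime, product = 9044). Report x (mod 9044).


Product of moduli M = 7 · 17 · 4 · 19 = 9044.
Merge one congruence at a time:
  Start: x ≡ 4 (mod 7).
  Combine with x ≡ 13 (mod 17); new modulus lcm = 119.
    Write x = 4 + 7·t and substitute into x ≡ 13 (mod 17): 7·t ≡ 13 − 4 = 9 (mod 17).
    The inverse of 7 mod 17 is 5 (since 7·5 = 35 = 2·17 + 1), so t ≡ 5·9 = 45 ≡ 11 (mod 17).
    Then x = 4 + 7·11 = 81, valid modulo lcm(7, 17) = 119: x ≡ 81 (mod 119).
  Combine with x ≡ 1 (mod 4); new modulus lcm = 476.
    Write x = 81 + 119·t and substitute into x ≡ 1 (mod 4): 119·t ≡ 1 − 81 = -80 (mod 4).
    Reduce coefficients mod 4: 3·t ≡ 0 (mod 4).
    The inverse of 3 mod 4 is 3 (since 3·3 = 9 = 2·4 + 1), so t ≡ 3·0 = 0 ≡ 0 (mod 4).
    Then x = 81 + 119·0 = 81, valid modulo lcm(119, 4) = 476: x ≡ 81 (mod 476).
  Combine with x ≡ 16 (mod 19); new modulus lcm = 9044.
    Write x = 81 + 476·t and substitute into x ≡ 16 (mod 19): 476·t ≡ 16 − 81 = -65 (mod 19).
    Reduce coefficients mod 19: 1·t ≡ 11 (mod 19).
    So t ≡ 11 (mod 19).
    Then x = 81 + 476·11 = 5317, valid modulo lcm(476, 19) = 9044: x ≡ 5317 (mod 9044).
Verify against each original: 5317 mod 7 = 4, 5317 mod 17 = 13, 5317 mod 4 = 1, 5317 mod 19 = 16.

x ≡ 5317 (mod 9044).


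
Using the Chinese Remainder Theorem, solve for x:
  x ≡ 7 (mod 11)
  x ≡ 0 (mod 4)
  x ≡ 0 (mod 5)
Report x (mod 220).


Moduli 11, 4, 5 are pairwise coprime; by CRT there is a unique solution modulo M = 11 · 4 · 5 = 220.
Solve pairwise, accumulating the modulus:
  Start with x ≡ 7 (mod 11).
  Combine with x ≡ 0 (mod 4): since gcd(11, 4) = 1, we get a unique residue mod 44.
    Write x = 7 + 11·t and substitute into x ≡ 0 (mod 4): 11·t ≡ 0 − 7 = -7 (mod 4).
    Reduce coefficients mod 4: 3·t ≡ 1 (mod 4).
    The inverse of 3 mod 4 is 3 (since 3·3 = 9 = 2·4 + 1), so t ≡ 3·1 = 3 ≡ 3 (mod 4).
    Then x = 7 + 11·3 = 40, valid modulo lcm(11, 4) = 44: x ≡ 40 (mod 44).
  Combine with x ≡ 0 (mod 5): since gcd(44, 5) = 1, we get a unique residue mod 220.
    Write x = 40 + 44·t and substitute into x ≡ 0 (mod 5): 44·t ≡ 0 − 40 = -40 (mod 5).
    Reduce coefficients mod 5: 4·t ≡ 0 (mod 5).
    The inverse of 4 mod 5 is 4 (since 4·4 = 16 = 3·5 + 1), so t ≡ 4·0 = 0 ≡ 0 (mod 5).
    Then x = 40 + 44·0 = 40, valid modulo lcm(44, 5) = 220: x ≡ 40 (mod 220).
Verify: 40 mod 11 = 7 ✓, 40 mod 4 = 0 ✓, 40 mod 5 = 0 ✓.

x ≡ 40 (mod 220).


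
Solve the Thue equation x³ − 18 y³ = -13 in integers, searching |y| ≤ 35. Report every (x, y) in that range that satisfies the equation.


The equation is x³ - 18y³ = -13. For fixed y, x³ = 18·y³ − 13, so a solution requires the RHS to be a perfect cube.
Strategy: iterate y from -35 to 35, compute RHS = 18·y³ − 13, and check whether it is a (positive or negative) perfect cube.
Check small values of y:
  y = 0: RHS = -13 is not a perfect cube.
  y = 1: RHS = 5 is not a perfect cube.
  y = -1: RHS = -31 is not a perfect cube.
  y = 2: RHS = 131 is not a perfect cube.
  y = -2: RHS = -157 is not a perfect cube.
  y = 3: RHS = 473 is not a perfect cube.
  y = -3: RHS = -499 is not a perfect cube.
Continuing the search up to |y| = 35 finds no solutions either.
No (x, y) in the scanned range satisfies the equation.

No integer solutions with |y| ≤ 35.


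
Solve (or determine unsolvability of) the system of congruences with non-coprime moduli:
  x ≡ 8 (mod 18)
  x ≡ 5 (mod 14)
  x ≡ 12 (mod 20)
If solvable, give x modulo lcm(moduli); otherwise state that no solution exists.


Moduli 18, 14, 20 are not pairwise coprime, so CRT works modulo lcm(m_i) when all pairwise compatibility conditions hold.
Pairwise compatibility: gcd(m_i, m_j) must divide a_i - a_j for every pair.
Merge one congruence at a time:
  Start: x ≡ 8 (mod 18).
  Combine with x ≡ 5 (mod 14): gcd(18, 14) = 2, and 5 - 8 = -3 is NOT divisible by 2.
    ⇒ system is inconsistent (no integer solution).

No solution (the system is inconsistent).


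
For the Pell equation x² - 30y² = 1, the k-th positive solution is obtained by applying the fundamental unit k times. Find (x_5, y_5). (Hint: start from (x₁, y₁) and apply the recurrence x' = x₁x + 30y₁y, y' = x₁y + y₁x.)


Step 1: Find the fundamental solution (x₁, y₁) of x² - 30y² = 1.
  Expand √30 as a continued fraction. a₀ = ⌊√30⌋ = 5; iterate m_{k+1} = d_k·a_k − m_k, d_{k+1} = (30 − m_{k+1}²)/d_k, a_{k+1} = ⌊(a₀ + m_{k+1})/d_{k+1}⌋ (starting m₀ = 0, d₀ = 1), with convergents p_k = a_k·p_{k-1} + p_{k-2}, q_k = a_k·q_{k-1} + q_{k-2} (p₋₁ = 1, q₋₁ = 0):
  k = 0: a₀ = 5; p₀/q₀ = 5/1; p₀² − 30·q₀² = 25 − 30 = -5.
  k = 1: m = 5, d = 5, a = ⌊(5 + 5)/5⌋ = 2; p/q = (2·5 + 1)/(2·1 + 0) = 11/2; p² − 30·q² = 121 − 120 = 1.
  The first convergent with p² − 30·q² = 1 gives the fundamental solution (x₁, y₁) = (11, 2).
Step 2: Apply the recurrence (x_{n+1}, y_{n+1}) = (x₁x_n + 30y₁y_n, x₁y_n + y₁x_n) repeatedly.
  From (x_1, y_1) = (11, 2): x_2 = 11·11 + 30·2·2 = 241; y_2 = 11·2 + 2·11 = 44.
  From (x_2, y_2) = (241, 44): x_3 = 11·241 + 30·2·44 = 5291; y_3 = 11·44 + 2·241 = 966.
  From (x_3, y_3) = (5291, 966): x_4 = 11·5291 + 30·2·966 = 116161; y_4 = 11·966 + 2·5291 = 21208.
  From (x_4, y_4) = (116161, 21208): x_5 = 11·116161 + 30·2·21208 = 2550251; y_5 = 11·21208 + 2·116161 = 465610.
Step 3: Verify x_5² - 30·y_5² = 6503780163001 - 6503780163000 = 1 (should be 1). ✓

(x_1, y_1) = (11, 2); (x_5, y_5) = (2550251, 465610).


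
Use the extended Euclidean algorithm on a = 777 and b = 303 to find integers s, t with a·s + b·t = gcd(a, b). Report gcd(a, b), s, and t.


Euclidean algorithm on (777, 303) — divide until remainder is 0:
  777 = 2 · 303 + 171
  303 = 1 · 171 + 132
  171 = 1 · 132 + 39
  132 = 3 · 39 + 15
  39 = 2 · 15 + 9
  15 = 1 · 9 + 6
  9 = 1 · 6 + 3
  6 = 2 · 3 + 0
gcd(777, 303) = 3.
Track Bezout coefficients alongside the remainders: start with r₀ = 777 = a·1 + b·0 (s = 1, t = 0) and r₁ = 303 = a·0 + b·1 (s = 0, t = 1); each new remainder r_{k+1} = r_{k-1} − q_k·r_k inherits s_{k+1} = s_{k-1} − q_k·s_k, t_{k+1} = t_{k-1} − q_k·t_k, so r_k = a·s_k + b·t_k at every step:
  q = 2: r = 171, s = 1 − 2·0 = 1, t = 0 − 2·1 = -2  (check: 777·1 + 303·(-2) = 171)
  q = 1: r = 132, s = 0 − 1·1 = -1, t = 1 − 1·(-2) = 3  (check: 777·(-1) + 303·3 = 132)
  q = 1: r = 39, s = 1 − 1·(-1) = 2, t = -2 − 1·3 = -5  (check: 777·2 + 303·(-5) = 39)
  q = 3: r = 15, s = -1 − 3·2 = -7, t = 3 − 3·(-5) = 18  (check: 777·(-7) + 303·18 = 15)
  q = 2: r = 9, s = 2 − 2·(-7) = 16, t = -5 − 2·18 = -41  (check: 777·16 + 303·(-41) = 9)
  q = 1: r = 6, s = -7 − 1·16 = -23, t = 18 − 1·(-41) = 59  (check: 777·(-23) + 303·59 = 6)
  q = 1: r = 3, s = 16 − 1·(-23) = 39, t = -41 − 1·59 = -100  (check: 777·39 + 303·(-100) = 3)
The row with r = 3 (the gcd) gives the Bezout coefficients s = 39, t = -100.
Result: 777 · (39) + 303 · (-100) = 3.

gcd(777, 303) = 3; s = 39, t = -100 (check: 777·39 + 303·(-100) = 3).


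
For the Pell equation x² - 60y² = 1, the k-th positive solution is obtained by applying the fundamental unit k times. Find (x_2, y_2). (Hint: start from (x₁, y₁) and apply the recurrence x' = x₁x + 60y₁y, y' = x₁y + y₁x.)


Step 1: Find the fundamental solution (x₁, y₁) of x² - 60y² = 1.
  Expand √60 as a continued fraction. a₀ = ⌊√60⌋ = 7; iterate m_{k+1} = d_k·a_k − m_k, d_{k+1} = (60 − m_{k+1}²)/d_k, a_{k+1} = ⌊(a₀ + m_{k+1})/d_{k+1}⌋ (starting m₀ = 0, d₀ = 1), with convergents p_k = a_k·p_{k-1} + p_{k-2}, q_k = a_k·q_{k-1} + q_{k-2} (p₋₁ = 1, q₋₁ = 0):
  k = 0: a₀ = 7; p₀/q₀ = 7/1; p₀² − 60·q₀² = 49 − 60 = -11.
  k = 1: m = 7, d = 11, a = ⌊(7 + 7)/11⌋ = 1; p/q = (1·7 + 1)/(1·1 + 0) = 8/1; p² − 60·q² = 64 − 60 = 4.
  k = 2: m = 4, d = 4, a = ⌊(7 + 4)/4⌋ = 2; p/q = (2·8 + 7)/(2·1 + 1) = 23/3; p² − 60·q² = 529 − 540 = -11.
  k = 3: m = 4, d = 11, a = ⌊(7 + 4)/11⌋ = 1; p/q = (1·23 + 8)/(1·3 + 1) = 31/4; p² − 60·q² = 961 − 960 = 1.
  The first convergent with p² − 60·q² = 1 gives the fundamental solution (x₁, y₁) = (31, 4).
Step 2: Apply the recurrence (x_{n+1}, y_{n+1}) = (x₁x_n + 60y₁y_n, x₁y_n + y₁x_n) repeatedly.
  From (x_1, y_1) = (31, 4): x_2 = 31·31 + 60·4·4 = 1921; y_2 = 31·4 + 4·31 = 248.
Step 3: Verify x_2² - 60·y_2² = 3690241 - 3690240 = 1 (should be 1). ✓

(x_1, y_1) = (31, 4); (x_2, y_2) = (1921, 248).


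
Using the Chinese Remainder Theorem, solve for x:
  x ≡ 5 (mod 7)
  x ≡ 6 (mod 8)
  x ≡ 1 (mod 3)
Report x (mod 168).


Moduli 7, 8, 3 are pairwise coprime; by CRT there is a unique solution modulo M = 7 · 8 · 3 = 168.
Solve pairwise, accumulating the modulus:
  Start with x ≡ 5 (mod 7).
  Combine with x ≡ 6 (mod 8): since gcd(7, 8) = 1, we get a unique residue mod 56.
    Write x = 5 + 7·t and substitute into x ≡ 6 (mod 8): 7·t ≡ 6 − 5 = 1 (mod 8).
    The inverse of 7 mod 8 is 7 (since 7·7 = 49 = 6·8 + 1), so t ≡ 7·1 = 7 ≡ 7 (mod 8).
    Then x = 5 + 7·7 = 54, valid modulo lcm(7, 8) = 56: x ≡ 54 (mod 56).
  Combine with x ≡ 1 (mod 3): since gcd(56, 3) = 1, we get a unique residue mod 168.
    Write x = 54 + 56·t and substitute into x ≡ 1 (mod 3): 56·t ≡ 1 − 54 = -53 (mod 3).
    Reduce coefficients mod 3: 2·t ≡ 1 (mod 3).
    The inverse of 2 mod 3 is 2 (since 2·2 = 4 = 1·3 + 1), so t ≡ 2·1 = 2 ≡ 2 (mod 3).
    Then x = 54 + 56·2 = 166, valid modulo lcm(56, 3) = 168: x ≡ 166 (mod 168).
Verify: 166 mod 7 = 5 ✓, 166 mod 8 = 6 ✓, 166 mod 3 = 1 ✓.

x ≡ 166 (mod 168).


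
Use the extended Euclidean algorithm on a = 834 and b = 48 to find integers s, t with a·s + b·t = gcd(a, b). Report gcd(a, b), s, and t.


Euclidean algorithm on (834, 48) — divide until remainder is 0:
  834 = 17 · 48 + 18
  48 = 2 · 18 + 12
  18 = 1 · 12 + 6
  12 = 2 · 6 + 0
gcd(834, 48) = 6.
Track Bezout coefficients alongside the remainders: start with r₀ = 834 = a·1 + b·0 (s = 1, t = 0) and r₁ = 48 = a·0 + b·1 (s = 0, t = 1); each new remainder r_{k+1} = r_{k-1} − q_k·r_k inherits s_{k+1} = s_{k-1} − q_k·s_k, t_{k+1} = t_{k-1} − q_k·t_k, so r_k = a·s_k + b·t_k at every step:
  q = 17: r = 18, s = 1 − 17·0 = 1, t = 0 − 17·1 = -17  (check: 834·1 + 48·(-17) = 18)
  q = 2: r = 12, s = 0 − 2·1 = -2, t = 1 − 2·(-17) = 35  (check: 834·(-2) + 48·35 = 12)
  q = 1: r = 6, s = 1 − 1·(-2) = 3, t = -17 − 1·35 = -52  (check: 834·3 + 48·(-52) = 6)
The row with r = 6 (the gcd) gives the Bezout coefficients s = 3, t = -52.
Result: 834 · (3) + 48 · (-52) = 6.

gcd(834, 48) = 6; s = 3, t = -52 (check: 834·3 + 48·(-52) = 6).


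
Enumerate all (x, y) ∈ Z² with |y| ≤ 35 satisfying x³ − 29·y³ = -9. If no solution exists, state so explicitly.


The equation is x³ - 29y³ = -9. For fixed y, x³ = 29·y³ − 9, so a solution requires the RHS to be a perfect cube.
Strategy: iterate y from -35 to 35, compute RHS = 29·y³ − 9, and check whether it is a (positive or negative) perfect cube.
Check small values of y:
  y = 0: RHS = -9 is not a perfect cube.
  y = 1: RHS = 20 is not a perfect cube.
  y = -1: RHS = -38 is not a perfect cube.
  y = 2: RHS = 223 is not a perfect cube.
  y = -2: RHS = -241 is not a perfect cube.
  y = 3: RHS = 774 is not a perfect cube.
  y = -3: RHS = -792 is not a perfect cube.
Continuing the search up to |y| = 35 finds no solutions either.
No (x, y) in the scanned range satisfies the equation.

No integer solutions with |y| ≤ 35.


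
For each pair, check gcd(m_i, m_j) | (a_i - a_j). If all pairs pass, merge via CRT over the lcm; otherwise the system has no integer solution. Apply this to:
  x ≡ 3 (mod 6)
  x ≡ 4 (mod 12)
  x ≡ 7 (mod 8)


Moduli 6, 12, 8 are not pairwise coprime, so CRT works modulo lcm(m_i) when all pairwise compatibility conditions hold.
Pairwise compatibility: gcd(m_i, m_j) must divide a_i - a_j for every pair.
Merge one congruence at a time:
  Start: x ≡ 3 (mod 6).
  Combine with x ≡ 4 (mod 12): gcd(6, 12) = 6, and 4 - 3 = 1 is NOT divisible by 6.
    ⇒ system is inconsistent (no integer solution).

No solution (the system is inconsistent).


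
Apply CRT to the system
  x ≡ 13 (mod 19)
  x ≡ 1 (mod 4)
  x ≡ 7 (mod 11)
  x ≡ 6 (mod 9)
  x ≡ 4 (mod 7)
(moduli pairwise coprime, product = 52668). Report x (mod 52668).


Product of moduli M = 19 · 4 · 11 · 9 · 7 = 52668.
Merge one congruence at a time:
  Start: x ≡ 13 (mod 19).
  Combine with x ≡ 1 (mod 4); new modulus lcm = 76.
    Write x = 13 + 19·t and substitute into x ≡ 1 (mod 4): 19·t ≡ 1 − 13 = -12 (mod 4).
    Reduce coefficients mod 4: 3·t ≡ 0 (mod 4).
    The inverse of 3 mod 4 is 3 (since 3·3 = 9 = 2·4 + 1), so t ≡ 3·0 = 0 ≡ 0 (mod 4).
    Then x = 13 + 19·0 = 13, valid modulo lcm(19, 4) = 76: x ≡ 13 (mod 76).
  Combine with x ≡ 7 (mod 11); new modulus lcm = 836.
    Write x = 13 + 76·t and substitute into x ≡ 7 (mod 11): 76·t ≡ 7 − 13 = -6 (mod 11).
    Reduce coefficients mod 11: 10·t ≡ 5 (mod 11).
    The inverse of 10 mod 11 is 10 (since 10·10 = 100 = 9·11 + 1), so t ≡ 10·5 = 50 ≡ 6 (mod 11).
    Then x = 13 + 76·6 = 469, valid modulo lcm(76, 11) = 836: x ≡ 469 (mod 836).
  Combine with x ≡ 6 (mod 9); new modulus lcm = 7524.
    Write x = 469 + 836·t and substitute into x ≡ 6 (mod 9): 836·t ≡ 6 − 469 = -463 (mod 9).
    Reduce coefficients mod 9: 8·t ≡ 5 (mod 9).
    The inverse of 8 mod 9 is 8 (since 8·8 = 64 = 7·9 + 1), so t ≡ 8·5 = 40 ≡ 4 (mod 9).
    Then x = 469 + 836·4 = 3813, valid modulo lcm(836, 9) = 7524: x ≡ 3813 (mod 7524).
  Combine with x ≡ 4 (mod 7); new modulus lcm = 52668.
    Write x = 3813 + 7524·t and substitute into x ≡ 4 (mod 7): 7524·t ≡ 4 − 3813 = -3809 (mod 7).
    Reduce coefficients mod 7: 6·t ≡ 6 (mod 7).
    The inverse of 6 mod 7 is 6 (since 6·6 = 36 = 5·7 + 1), so t ≡ 6·6 = 36 ≡ 1 (mod 7).
    Then x = 3813 + 7524·1 = 11337, valid modulo lcm(7524, 7) = 52668: x ≡ 11337 (mod 52668).
Verify against each original: 11337 mod 19 = 13, 11337 mod 4 = 1, 11337 mod 11 = 7, 11337 mod 9 = 6, 11337 mod 7 = 4.

x ≡ 11337 (mod 52668).


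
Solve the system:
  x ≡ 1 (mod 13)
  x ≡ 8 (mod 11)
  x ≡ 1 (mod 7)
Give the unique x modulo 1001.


Moduli 13, 11, 7 are pairwise coprime; by CRT there is a unique solution modulo M = 13 · 11 · 7 = 1001.
Solve pairwise, accumulating the modulus:
  Start with x ≡ 1 (mod 13).
  Combine with x ≡ 8 (mod 11): since gcd(13, 11) = 1, we get a unique residue mod 143.
    Write x = 1 + 13·t and substitute into x ≡ 8 (mod 11): 13·t ≡ 8 − 1 = 7 (mod 11).
    Reduce coefficients mod 11: 2·t ≡ 7 (mod 11).
    The inverse of 2 mod 11 is 6 (since 2·6 = 12 = 1·11 + 1), so t ≡ 6·7 = 42 ≡ 9 (mod 11).
    Then x = 1 + 13·9 = 118, valid modulo lcm(13, 11) = 143: x ≡ 118 (mod 143).
  Combine with x ≡ 1 (mod 7): since gcd(143, 7) = 1, we get a unique residue mod 1001.
    Write x = 118 + 143·t and substitute into x ≡ 1 (mod 7): 143·t ≡ 1 − 118 = -117 (mod 7).
    Reduce coefficients mod 7: 3·t ≡ 2 (mod 7).
    The inverse of 3 mod 7 is 5 (since 3·5 = 15 = 2·7 + 1), so t ≡ 5·2 = 10 ≡ 3 (mod 7).
    Then x = 118 + 143·3 = 547, valid modulo lcm(143, 7) = 1001: x ≡ 547 (mod 1001).
Verify: 547 mod 13 = 1 ✓, 547 mod 11 = 8 ✓, 547 mod 7 = 1 ✓.

x ≡ 547 (mod 1001).


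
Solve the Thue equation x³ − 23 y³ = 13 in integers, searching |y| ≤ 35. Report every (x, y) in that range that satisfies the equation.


The equation is x³ - 23y³ = 13. For fixed y, x³ = 23·y³ + 13, so a solution requires the RHS to be a perfect cube.
Strategy: iterate y from -35 to 35, compute RHS = 23·y³ + 13, and check whether it is a (positive or negative) perfect cube.
Check small values of y:
  y = 0: RHS = 13 is not a perfect cube.
  y = 1: RHS = 36 is not a perfect cube.
  y = -1: RHS = -10 is not a perfect cube.
  y = 2: RHS = 197 is not a perfect cube.
  y = -2: RHS = -171 is not a perfect cube.
  y = 3: RHS = 634 is not a perfect cube.
  y = -3: RHS = -608 is not a perfect cube.
Continuing the search up to |y| = 35 finds no solutions either.
No (x, y) in the scanned range satisfies the equation.

No integer solutions with |y| ≤ 35.


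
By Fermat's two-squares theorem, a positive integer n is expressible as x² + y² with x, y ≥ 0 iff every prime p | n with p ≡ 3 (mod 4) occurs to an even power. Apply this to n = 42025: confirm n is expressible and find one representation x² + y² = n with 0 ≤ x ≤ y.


Step 1: Factor n = 42025 = 5^2 · 41^2.
Step 2: Check the mod-4 condition on each prime factor: 5 ≡ 1 (mod 4), exponent 2; 41 ≡ 1 (mod 4), exponent 2.
All primes ≡ 3 (mod 4) appear to even exponent (or don't appear), so by the two-squares theorem n IS expressible as a sum of two squares.
Step 3: Build a representation. Group n = k² · m with k = 5 and m = 41 · 41 = 1681 (a product of primes ≡ 1 (mod 4)); a representation of m scales to one of n via (k·x)² + (k·y)² = k²(x² + y²). Each prime p ≡ 1 (mod 4) is itself a sum of two squares; find a² by testing p − a² for a perfect square:
  41: 41 − 1² = 40, 41 − 2² = 37, 41 − 3² = 32, 41 − 4² = 25 = 5² ⇒ 41 = 4² + 5².
  Combine using the Brahmagupta–Fibonacci identity (a² + b²)(c² + d²) = (ac − bd)² + (ad + bc)² = (ac + bd)² + (ad − bc)²:
  41 · 41 = 1681: from (4² + 5²)(4² + 5²), take (4·4 − 5·5, 4·5 + 5·4) = (16 − 25, 20 + 20) = (-9, 40); dropping signs (only squares matter) gives (9, 40); check 9² + 40² = 81 + 1600 = 1681 ✓.
  Scale by k = 5: (5·9, 5·40) = (45, 200).
Step 4: Order so x ≤ y and verify: 45² + 200² = 2025 + 40000 = 42025 = n. ✓

n = 42025 = 45² + 200² (one valid representation with x ≤ y).


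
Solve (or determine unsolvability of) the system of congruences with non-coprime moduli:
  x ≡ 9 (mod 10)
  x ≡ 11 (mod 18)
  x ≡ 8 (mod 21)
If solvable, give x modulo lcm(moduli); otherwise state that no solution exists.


Moduli 10, 18, 21 are not pairwise coprime, so CRT works modulo lcm(m_i) when all pairwise compatibility conditions hold.
Pairwise compatibility: gcd(m_i, m_j) must divide a_i - a_j for every pair.
Merge one congruence at a time:
  Start: x ≡ 9 (mod 10).
  Combine with x ≡ 11 (mod 18): gcd(10, 18) = 2; 11 - 9 = 2, which IS divisible by 2, so compatible.
    Write x = 9 + 10·t and substitute into x ≡ 11 (mod 18): 10·t ≡ 11 − 9 = 2 (mod 18).
    Divide the congruence (and modulus) by g = 2: 5·t ≡ 1 (mod 9).
    The inverse of 5 mod 9 is 2 (since 5·2 = 10 = 1·9 + 1), so t ≡ 2·1 = 2 ≡ 2 (mod 9).
    Then x = 9 + 10·2 = 29, valid modulo lcm(10, 18) = 90: x ≡ 29 (mod 90).
  Combine with x ≡ 8 (mod 21): gcd(90, 21) = 3; 8 - 29 = -21, which IS divisible by 3, so compatible.
    Write x = 29 + 90·t and substitute into x ≡ 8 (mod 21): 90·t ≡ 8 − 29 = -21 (mod 21).
    Divide the congruence (and modulus) by g = 3: 30·t ≡ -7 (mod 7).
    Reduce coefficients mod 7: 2·t ≡ 0 (mod 7).
    The inverse of 2 mod 7 is 4 (since 2·4 = 8 = 1·7 + 1), so t ≡ 4·0 = 0 ≡ 0 (mod 7).
    Then x = 29 + 90·0 = 29, valid modulo lcm(90, 21) = 630: x ≡ 29 (mod 630).
Verify: 29 mod 10 = 9, 29 mod 18 = 11, 29 mod 21 = 8.

x ≡ 29 (mod 630).


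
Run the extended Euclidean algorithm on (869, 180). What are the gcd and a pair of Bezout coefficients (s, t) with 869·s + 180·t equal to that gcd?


Euclidean algorithm on (869, 180) — divide until remainder is 0:
  869 = 4 · 180 + 149
  180 = 1 · 149 + 31
  149 = 4 · 31 + 25
  31 = 1 · 25 + 6
  25 = 4 · 6 + 1
  6 = 6 · 1 + 0
gcd(869, 180) = 1.
Track Bezout coefficients alongside the remainders: start with r₀ = 869 = a·1 + b·0 (s = 1, t = 0) and r₁ = 180 = a·0 + b·1 (s = 0, t = 1); each new remainder r_{k+1} = r_{k-1} − q_k·r_k inherits s_{k+1} = s_{k-1} − q_k·s_k, t_{k+1} = t_{k-1} − q_k·t_k, so r_k = a·s_k + b·t_k at every step:
  q = 4: r = 149, s = 1 − 4·0 = 1, t = 0 − 4·1 = -4  (check: 869·1 + 180·(-4) = 149)
  q = 1: r = 31, s = 0 − 1·1 = -1, t = 1 − 1·(-4) = 5  (check: 869·(-1) + 180·5 = 31)
  q = 4: r = 25, s = 1 − 4·(-1) = 5, t = -4 − 4·5 = -24  (check: 869·5 + 180·(-24) = 25)
  q = 1: r = 6, s = -1 − 1·5 = -6, t = 5 − 1·(-24) = 29  (check: 869·(-6) + 180·29 = 6)
  q = 4: r = 1, s = 5 − 4·(-6) = 29, t = -24 − 4·29 = -140  (check: 869·29 + 180·(-140) = 1)
The row with r = 1 (the gcd) gives the Bezout coefficients s = 29, t = -140.
Result: 869 · (29) + 180 · (-140) = 1.

gcd(869, 180) = 1; s = 29, t = -140 (check: 869·29 + 180·(-140) = 1).


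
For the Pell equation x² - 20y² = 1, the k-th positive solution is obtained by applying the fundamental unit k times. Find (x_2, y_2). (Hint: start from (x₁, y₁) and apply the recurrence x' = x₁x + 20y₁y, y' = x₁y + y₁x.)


Step 1: Find the fundamental solution (x₁, y₁) of x² - 20y² = 1.
  Expand √20 as a continued fraction. a₀ = ⌊√20⌋ = 4; iterate m_{k+1} = d_k·a_k − m_k, d_{k+1} = (20 − m_{k+1}²)/d_k, a_{k+1} = ⌊(a₀ + m_{k+1})/d_{k+1}⌋ (starting m₀ = 0, d₀ = 1), with convergents p_k = a_k·p_{k-1} + p_{k-2}, q_k = a_k·q_{k-1} + q_{k-2} (p₋₁ = 1, q₋₁ = 0):
  k = 0: a₀ = 4; p₀/q₀ = 4/1; p₀² − 20·q₀² = 16 − 20 = -4.
  k = 1: m = 4, d = 4, a = ⌊(4 + 4)/4⌋ = 2; p/q = (2·4 + 1)/(2·1 + 0) = 9/2; p² − 20·q² = 81 − 80 = 1.
  The first convergent with p² − 20·q² = 1 gives the fundamental solution (x₁, y₁) = (9, 2).
Step 2: Apply the recurrence (x_{n+1}, y_{n+1}) = (x₁x_n + 20y₁y_n, x₁y_n + y₁x_n) repeatedly.
  From (x_1, y_1) = (9, 2): x_2 = 9·9 + 20·2·2 = 161; y_2 = 9·2 + 2·9 = 36.
Step 3: Verify x_2² - 20·y_2² = 25921 - 25920 = 1 (should be 1). ✓

(x_1, y_1) = (9, 2); (x_2, y_2) = (161, 36).


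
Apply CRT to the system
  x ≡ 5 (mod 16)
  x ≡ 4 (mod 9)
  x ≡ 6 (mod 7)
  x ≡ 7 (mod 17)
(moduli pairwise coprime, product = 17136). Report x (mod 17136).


Product of moduli M = 16 · 9 · 7 · 17 = 17136.
Merge one congruence at a time:
  Start: x ≡ 5 (mod 16).
  Combine with x ≡ 4 (mod 9); new modulus lcm = 144.
    Write x = 5 + 16·t and substitute into x ≡ 4 (mod 9): 16·t ≡ 4 − 5 = -1 (mod 9).
    Reduce coefficients mod 9: 7·t ≡ 8 (mod 9).
    The inverse of 7 mod 9 is 4 (since 7·4 = 28 = 3·9 + 1), so t ≡ 4·8 = 32 ≡ 5 (mod 9).
    Then x = 5 + 16·5 = 85, valid modulo lcm(16, 9) = 144: x ≡ 85 (mod 144).
  Combine with x ≡ 6 (mod 7); new modulus lcm = 1008.
    Write x = 85 + 144·t and substitute into x ≡ 6 (mod 7): 144·t ≡ 6 − 85 = -79 (mod 7).
    Reduce coefficients mod 7: 4·t ≡ 5 (mod 7).
    The inverse of 4 mod 7 is 2 (since 4·2 = 8 = 1·7 + 1), so t ≡ 2·5 = 10 ≡ 3 (mod 7).
    Then x = 85 + 144·3 = 517, valid modulo lcm(144, 7) = 1008: x ≡ 517 (mod 1008).
  Combine with x ≡ 7 (mod 17); new modulus lcm = 17136.
    Write x = 517 + 1008·t and substitute into x ≡ 7 (mod 17): 1008·t ≡ 7 − 517 = -510 (mod 17).
    Reduce coefficients mod 17: 5·t ≡ 0 (mod 17).
    The inverse of 5 mod 17 is 7 (since 5·7 = 35 = 2·17 + 1), so t ≡ 7·0 = 0 ≡ 0 (mod 17).
    Then x = 517 + 1008·0 = 517, valid modulo lcm(1008, 17) = 17136: x ≡ 517 (mod 17136).
Verify against each original: 517 mod 16 = 5, 517 mod 9 = 4, 517 mod 7 = 6, 517 mod 17 = 7.

x ≡ 517 (mod 17136).


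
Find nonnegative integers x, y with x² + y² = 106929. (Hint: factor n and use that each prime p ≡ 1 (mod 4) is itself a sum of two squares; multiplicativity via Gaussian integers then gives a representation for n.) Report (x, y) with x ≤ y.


Step 1: Factor n = 106929 = 3^2 · 109^2.
Step 2: Check the mod-4 condition on each prime factor: 3 ≡ 3 (mod 4), exponent 2 (must be even); 109 ≡ 1 (mod 4), exponent 2.
All primes ≡ 3 (mod 4) appear to even exponent (or don't appear), so by the two-squares theorem n IS expressible as a sum of two squares.
Step 3: Build a representation. Group n = k² · m with k = 3 and m = 109 · 109 = 11881 (a product of primes ≡ 1 (mod 4)); a representation of m scales to one of n via (k·x)² + (k·y)² = k²(x² + y²). Each prime p ≡ 1 (mod 4) is itself a sum of two squares; find a² by testing p − a² for a perfect square:
  109: 109 − 1² = 108, 109 − 2² = 105, 109 − 3² = 100 = 10² ⇒ 109 = 3² + 10².
  Combine using the Brahmagupta–Fibonacci identity (a² + b²)(c² + d²) = (ac − bd)² + (ad + bc)² = (ac + bd)² + (ad − bc)²:
  109 · 109 = 11881: from (3² + 10²)(3² + 10²), take (3·3 − 10·10, 3·10 + 10·3) = (9 − 100, 30 + 30) = (-91, 60); dropping signs (only squares matter) gives (91, 60); check 91² + 60² = 8281 + 3600 = 11881 ✓.
  Scale by k = 3: (3·91, 3·60) = (273, 180).
Step 4: Order so x ≤ y and verify: 180² + 273² = 32400 + 74529 = 106929 = n. ✓

n = 106929 = 180² + 273² (one valid representation with x ≤ y).
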